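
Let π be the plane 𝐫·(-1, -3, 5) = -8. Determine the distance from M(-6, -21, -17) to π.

d = |(-1)·(-6) + (-3)·(-21) + 5·(-17) − (-8)| / √(1 + 9 + 25) = |-8| / √35 = 8/√35.

8√35/35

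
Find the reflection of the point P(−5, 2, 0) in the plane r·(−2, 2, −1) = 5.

(-1, -2, 2)

With n = (−2, 2, −1), the signed offset is (n·P − 5)/|n|² = 9/9 = 1.
P' = P − 2t·n = (−5, 2, 0) − 2·(−2, 2, −1) = (−1, −2, 2).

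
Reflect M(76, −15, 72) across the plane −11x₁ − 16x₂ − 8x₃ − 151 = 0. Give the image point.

n = (−11, −16, −8), |n|² = 441, n·M − 151 = -1323, so t = -1323/441 = -3.
Foot F = M − (-3)·n = (43, −63, 48); the reflection is 2F − M = (10, −111, 24).

(10, -111, 24)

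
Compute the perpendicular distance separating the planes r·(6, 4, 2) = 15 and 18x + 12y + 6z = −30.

Divide the second equation by 3 to match normals: 6x + 4y + 2z = -10.
Both planes have normal n = (6, 4, 2), |n| = 2√14. Any point on the first plane is at distance |(-10) − 15|/|n| = 25/(2√14) from the second.

25√14/28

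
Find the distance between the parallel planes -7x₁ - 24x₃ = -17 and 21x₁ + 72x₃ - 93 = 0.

Divide the second equation by -3 to match normals: -7x₁ - 24x₃ = -31.
Both planes have normal n = (-7, 0, -24), |n| = 25. Any point on the first plane is at distance |(-31) − (-17)|/|n| = 14/25 from the second.

14/25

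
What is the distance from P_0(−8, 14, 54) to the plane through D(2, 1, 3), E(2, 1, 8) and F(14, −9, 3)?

28/√61

DE = (0, 0, 5) and DF = (12, −10, 0), so a normal is n = DE × DF = (50, 60, 0).
Then n·(−8, 14, 54) − 160 = 280.
|n| = √(2500 + 3600 + 0) = 10√61, so the distance is |280|/(10√61) = 28√61/61.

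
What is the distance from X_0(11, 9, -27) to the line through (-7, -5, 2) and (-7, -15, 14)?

√385

A direction vector is d = (0, -10, 12).
AP = (18, 14, -29), and AP × d = (-122, -216, -180).
|AP × d|² = 93940 and |d|² = 244, so the distance is √(93940/244) = √385.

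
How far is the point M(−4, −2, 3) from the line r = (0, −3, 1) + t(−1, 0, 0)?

Direction vector d = (−1, 0, 0).
AP = (−4, 1, 2); AP·d = 4, |AP|² = 21, |d|² = 1.
distance² = |AP|² − (AP·d)²/|d|² = 21 − 16/1 = 5, so the distance is √5.

√5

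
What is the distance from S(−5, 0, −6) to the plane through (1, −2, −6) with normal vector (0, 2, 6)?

2/√10

The plane has equation n·(r − (1, −2, −6)) = 0, i.e. n·r = -40.
n = (0, 2, 6); n·P − (-40) = 4; |n| = 2√10; distance = 4/(2√10) = √10/5.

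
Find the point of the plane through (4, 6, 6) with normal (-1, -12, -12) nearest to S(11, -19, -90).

(16, 41, -30)

The perpendicular from S has direction n = (-1, -12, -12): r = (11, -19, -90) + λ(-1, -12, -12).
Substitute into the plane: n·(S + λn) = -148 gives 1297 + 289λ = -148, so λ = -5.
Foot = (11, -19, -90) + (-5)·(-1, -12, -12) = (16, 41, -30).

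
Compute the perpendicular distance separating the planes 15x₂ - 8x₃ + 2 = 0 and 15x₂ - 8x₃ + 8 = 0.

Both planes have normal n = (0, 15, -8), |n| = 17. Any point on the first plane is at distance |(-8) − (-2)|/|n| = 6/17 from the second.

6/17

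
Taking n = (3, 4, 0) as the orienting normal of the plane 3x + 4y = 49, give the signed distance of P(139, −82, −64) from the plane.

n·P − 49 = 40.
|n| = 5, so the signed distance is 40/5 = 8.

8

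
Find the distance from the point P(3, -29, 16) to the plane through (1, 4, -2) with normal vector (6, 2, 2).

The plane has equation n·(r − (1, 4, -2)) = 0, i.e. n·r = 10.
Then n·(3, -29, 16) - 10 = -18.
|n| = √(36 + 4 + 4) = 2√11, so the distance is |-18|/(2√11) = 9√11/11.

9/√11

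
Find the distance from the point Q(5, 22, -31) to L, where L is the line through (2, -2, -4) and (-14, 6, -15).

3√97

A direction vector is d = (-16, 8, -11).
AP = (3, 24, -27); AP·d = 441, |AP|² = 1314, |d|² = 441.
distance² = |AP|² − (AP·d)²/|d|² = 1314 − 194481/441 = 873, so the distance is 3√97.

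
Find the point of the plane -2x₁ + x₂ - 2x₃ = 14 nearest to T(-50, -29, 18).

(-136/3, -94/3, 68/3)

n = (-2, 1, -2), |n|² = 9, and n·T − 14 = 21.
t = 21/9 = 7/3, so the foot is T − t·n = (-50, -29, 18) − (7/3)·(-2, 1, -2) = (-136/3, -94/3, 68/3).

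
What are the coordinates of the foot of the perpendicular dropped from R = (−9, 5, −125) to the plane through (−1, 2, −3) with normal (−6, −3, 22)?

The perpendicular from R has direction n = (−6, −3, 22): r = (−9, 5, −125) + λ(−6, −3, 22).
Substitute into the plane: n·(R + λn) = -66 gives -2711 + 529λ = -66, so λ = 5.
Foot = (−9, 5, −125) + 5·(−6, −3, 22) = (−39, −10, −15).

(-39, -10, -15)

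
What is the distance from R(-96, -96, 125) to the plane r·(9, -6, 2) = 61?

9

Normal vector n = (9, -6, 2), and n·(-96, -96, 125) - 61 = -99.
|n| = √(81 + 36 + 4) = 11, so the distance is |-99|/11 = 9.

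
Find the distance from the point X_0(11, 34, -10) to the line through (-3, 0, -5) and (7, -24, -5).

√701

A direction vector is d = (10, -24, 0).
AP = (14, 34, -5), and AP × d = (-120, -50, -676).
|AP × d|² = 473876 and |d|² = 676, so the distance is √(473876/676) = √701.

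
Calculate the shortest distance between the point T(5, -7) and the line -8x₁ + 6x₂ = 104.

The normal to the line is n = (-8, 6) with |n| = 10.
|n·T − 104| = |-82 − 104| = 186, so the distance is 186/10 = 93/5.

93/5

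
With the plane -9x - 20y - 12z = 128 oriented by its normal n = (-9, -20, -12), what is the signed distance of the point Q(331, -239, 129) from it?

n·Q − 128 = 125.
|n| = 25, so the signed distance is 125/25 = 5.

5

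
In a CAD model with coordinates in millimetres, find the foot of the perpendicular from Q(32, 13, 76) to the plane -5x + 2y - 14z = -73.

The perpendicular from Q has direction n = (-5, 2, -14): r = (32, 13, 76) + μ(-5, 2, -14).
Substitute into the plane: n·(Q + μn) = -73 gives -1198 + 225μ = -73, so μ = 5.
Foot = (32, 13, 76) + 5·(-5, 2, -14) = (7, 23, 6).

(7, 23, 6)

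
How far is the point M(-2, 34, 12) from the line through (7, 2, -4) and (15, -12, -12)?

√65

A direction vector is d = (8, -14, -8).
AP = (-9, 32, 16), and AP × d = (-32, 56, -130).
|AP × d|² = 21060 and |d|² = 324, so the distance is √(21060/324) = √65.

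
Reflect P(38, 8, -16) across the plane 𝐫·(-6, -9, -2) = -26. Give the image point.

n = (-6, -9, -2), |n|² = 121, n·P − (-26) = -242, so t = -242/121 = -2.
Foot F = P − (-2)·n = (26, -10, -20); the reflection is 2F − P = (14, -28, -24).

(14, -28, -24)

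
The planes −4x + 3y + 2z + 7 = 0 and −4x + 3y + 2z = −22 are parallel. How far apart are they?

Both planes have normal n = (−4, 3, 2), |n| = √29. Any point on the first plane is at distance |(-22) − (-7)|/|n| = 15/√29 = 15√29/29 from the second.

15/√29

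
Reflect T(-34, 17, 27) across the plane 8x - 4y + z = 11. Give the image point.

n = (8, -4, 1), |n|² = 81, n·T − 11 = -324, so t = -324/81 = -4.
Foot F = T − (-4)·n = (-2, 1, 31); the reflection is 2F − T = (30, -15, 35).

(30, -15, 35)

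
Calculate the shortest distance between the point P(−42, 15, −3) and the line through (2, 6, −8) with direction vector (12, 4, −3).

√521

Direction vector d = (12, 4, −3).
AP = (−44, 9, 5); AP·d = -507, |AP|² = 2042, |d|² = 169.
distance² = |AP|² − (AP·d)²/|d|² = 2042 − 257049/169 = 521, so the distance is √521.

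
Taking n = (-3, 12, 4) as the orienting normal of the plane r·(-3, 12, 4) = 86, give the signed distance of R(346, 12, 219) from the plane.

-8

n·R − 86 = -104.
|n| = 13, so the signed distance is -104/13 = -8.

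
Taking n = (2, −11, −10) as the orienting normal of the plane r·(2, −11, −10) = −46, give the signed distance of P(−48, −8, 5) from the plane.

-4/5

n·P − (-46) = -12.
|n| = 15, so the signed distance is -12/15 = -4/5.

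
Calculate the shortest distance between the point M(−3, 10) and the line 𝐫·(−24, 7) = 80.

The normal to the line is n = (−24, 7) with |n| = 25.
|n·M − 80| = |142 − 80| = 62, so the distance is 62/25.

62/25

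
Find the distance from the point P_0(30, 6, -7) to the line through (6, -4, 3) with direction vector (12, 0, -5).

10

Direction vector d = (12, 0, -5).
AP = (24, 10, -10); AP·d = 338, |AP|² = 776, |d|² = 169.
distance² = |AP|² − (AP·d)²/|d|² = 776 − 114244/169 = 100, so the distance is 10.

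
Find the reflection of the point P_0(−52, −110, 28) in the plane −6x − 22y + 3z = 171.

(8, 110, -2)

n = (−6, −22, 3), |n|² = 529, n·P_0 − 171 = 2645, so t = 2645/529 = 5.
Foot F = P_0 − 5·n = (−22, 0, 13); the reflection is 2F − P_0 = (8, 110, −2).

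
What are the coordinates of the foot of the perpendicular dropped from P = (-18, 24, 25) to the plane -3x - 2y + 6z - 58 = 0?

(-12, 28, 13)

n = (-3, -2, 6), |n|² = 49, and n·P − 58 = 98.
t = 98/49 = 2, so the foot is P − t·n = (-18, 24, 25) − 2·(-3, -2, 6) = (-12, 28, 13).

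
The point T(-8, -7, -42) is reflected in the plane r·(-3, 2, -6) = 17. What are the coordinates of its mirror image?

n = (-3, 2, -6), |n|² = 49, n·T − 17 = 245, so t = 245/49 = 5.
Foot F = T − 5·n = (7, -17, -12); the reflection is 2F − T = (22, -27, 18).

(22, -27, 18)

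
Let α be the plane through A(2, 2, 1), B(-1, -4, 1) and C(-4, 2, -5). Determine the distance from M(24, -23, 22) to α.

9

AB = (-3, -6, 0) and AC = (-6, 0, -6), so a normal is n = AB × AC = (36, -18, -36).
n = (36, -18, -36); n·P − 0 = 486; |n| = 54; distance = 486/54 = 9.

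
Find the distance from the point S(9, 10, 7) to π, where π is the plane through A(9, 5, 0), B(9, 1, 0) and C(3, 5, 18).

7√10/10

AB = (0, -4, 0) and AC = (-6, 0, 18), so a normal is n = AB × AC = (-72, 0, -24).
Then n·(9, 10, 7) - (-648) = -168.
|n| = √(5184 + 0 + 576) = 24√10, so the distance is |-168|/(24√10) = 7√10/10.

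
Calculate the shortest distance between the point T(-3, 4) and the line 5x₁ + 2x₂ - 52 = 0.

d = |5·(-3) + 2·4 − 52| / √(25 + 4) = |-59|/√29 = 59√29/29.

59√29/29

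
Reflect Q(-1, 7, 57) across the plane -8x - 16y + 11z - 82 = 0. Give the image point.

n = (-8, -16, 11), |n|² = 441, n·Q − 82 = 441, so t = 441/441 = 1.
Foot F = Q − 1·n = (7, 23, 46); the reflection is 2F − Q = (15, 39, 35).

(15, 39, 35)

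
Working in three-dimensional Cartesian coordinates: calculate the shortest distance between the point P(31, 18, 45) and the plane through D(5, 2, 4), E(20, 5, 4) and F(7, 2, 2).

DE = (15, 3, 0) and DF = (2, 0, -2), so a normal is n = DE × DF = (-6, 30, -6).
d = |(-6)·31 + 30·18 + (-6)·45 − 6| / √(36 + 900 + 36) = |78| / (18√3) = 13√3/9.

13√3/9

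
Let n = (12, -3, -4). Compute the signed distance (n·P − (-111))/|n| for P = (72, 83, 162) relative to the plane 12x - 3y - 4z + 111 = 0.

6

n·P − (-111) = 78.
|n| = 13, so the signed distance is 78/13 = 6.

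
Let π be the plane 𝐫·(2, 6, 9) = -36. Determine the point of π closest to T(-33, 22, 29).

(-39, 4, 2)

n = (2, 6, 9), |n|² = 121, and n·T − (-36) = 363.
t = 363/121 = 3, so the foot is T − t·n = (-33, 22, 29) − 3·(2, 6, 9) = (-39, 4, 2).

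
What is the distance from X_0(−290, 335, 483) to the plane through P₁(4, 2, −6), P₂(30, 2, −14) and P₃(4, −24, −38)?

P₁P₂ = (26, 0, −8) and P₁P₃ = (0, −26, −32), so a normal is n = P₁P₂ × P₁P₃ = (−208, 832, −676).
n = (−208, 832, −676); n·P − 4888 = 7644; |n| = 1092; distance = 7644/1092 = 7.

7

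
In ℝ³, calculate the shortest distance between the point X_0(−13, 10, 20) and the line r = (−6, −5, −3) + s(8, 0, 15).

√514

Direction vector d = (8, 0, 15).
AP = (−7, 15, 23); AP·d = 289, |AP|² = 803, |d|² = 289.
distance² = |AP|² − (AP·d)²/|d|² = 803 − 83521/289 = 514, so the distance is √514.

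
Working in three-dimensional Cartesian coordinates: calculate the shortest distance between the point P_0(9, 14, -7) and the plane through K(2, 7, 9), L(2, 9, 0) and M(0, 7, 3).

KL = (0, 2, -9) and KM = (-2, 0, -6), so a normal is n = KL × KM = (-12, 18, 4).
Then n·(9, 14, -7) - 138 = -22.
|n| = √(144 + 324 + 16) = 22, so the distance is |-22|/22 = 1.

1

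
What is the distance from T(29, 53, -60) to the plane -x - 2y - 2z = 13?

Normal vector n = (-1, -2, -2), and n·(29, 53, -60) - 13 = -28.
|n| = √(1 + 4 + 4) = 3, so the distance is |-28|/3 = 28/3.

28/3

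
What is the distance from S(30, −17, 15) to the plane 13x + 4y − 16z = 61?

1

n = (13, 4, −16); n·P − 61 = 21; |n| = 21; distance = 21/21 = 1.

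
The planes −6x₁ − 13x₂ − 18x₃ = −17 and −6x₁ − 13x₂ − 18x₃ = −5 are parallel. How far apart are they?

Both planes have normal n = (−6, −13, −18), |n| = 23. Any point on the first plane is at distance |(-5) − (-17)|/|n| = 12/23 from the second.

12/23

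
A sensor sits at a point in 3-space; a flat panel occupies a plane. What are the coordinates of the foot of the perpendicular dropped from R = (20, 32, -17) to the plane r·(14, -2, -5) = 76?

(6, 34, -12)

The perpendicular from R has direction n = (14, -2, -5): r = (20, 32, -17) + μ(14, -2, -5).
Substitute into the plane: n·(R + μn) = 76 gives 301 + 225μ = 76, so μ = -1.
Foot = (20, 32, -17) + (-1)·(14, -2, -5) = (6, 34, -12).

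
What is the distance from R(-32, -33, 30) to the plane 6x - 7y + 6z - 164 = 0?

d = |6·(-32) + (-7)·(-33) + 6·30 − 164| / √(36 + 49 + 36) = |55| / 11 = 5.

5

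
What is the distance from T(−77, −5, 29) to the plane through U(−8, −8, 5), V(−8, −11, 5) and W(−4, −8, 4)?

27√17/17

UV = (0, −3, 0) and UW = (4, 0, −1), so a normal is n = UV × UW = (3, 0, 12).
Then n·(−77, −5, 29) − 36 = 81.
|n| = √(9 + 0 + 144) = 3√17, so the distance is |81|/(3√17) = 27√17/17.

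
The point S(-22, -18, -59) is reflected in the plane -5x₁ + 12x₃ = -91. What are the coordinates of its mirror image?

n = (-5, 0, 12), |n|² = 169, n·S − (-91) = -507, so t = -507/169 = -3.
Foot F = S − (-3)·n = (-37, -18, -23); the reflection is 2F − S = (-52, -18, 13).

(-52, -18, 13)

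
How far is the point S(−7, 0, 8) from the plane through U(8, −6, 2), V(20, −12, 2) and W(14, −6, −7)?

UV = (12, −6, 0) and UW = (6, 0, −9), so a normal is n = UV × UW = (54, 108, 36).
d = |54·(-7) + 108·0 + 36·8 − (-144)| / √(2916 + 11664 + 1296) = |54| / 126 = 3/7.

3/7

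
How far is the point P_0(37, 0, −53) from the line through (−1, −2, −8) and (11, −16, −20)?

A direction vector is d = (12, −14, −12).
AP = (38, 2, −45), and AP × d = (−654, −84, −556).
|AP × d|² = 743908 and |d|² = 484, so the distance is √(743908/484) = √1537.

√1537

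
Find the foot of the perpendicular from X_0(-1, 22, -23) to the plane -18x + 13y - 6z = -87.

(17, 9, -17)

The perpendicular from X_0 has direction n = (-18, 13, -6): r = (-1, 22, -23) + λ(-18, 13, -6).
Substitute into the plane: n·(X_0 + λn) = -87 gives 442 + 529λ = -87, so λ = -1.
Foot = (-1, 22, -23) + (-1)·(-18, 13, -6) = (17, 9, -17).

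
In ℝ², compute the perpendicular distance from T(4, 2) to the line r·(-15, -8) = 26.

6

d = |(-15)·4 + (-8)·2 − 26| / √(225 + 64) = |-102|/17 = 6.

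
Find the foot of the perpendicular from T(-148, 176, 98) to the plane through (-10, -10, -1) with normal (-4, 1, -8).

The perpendicular from T has direction n = (-4, 1, -8): r = (-148, 176, 98) + t(-4, 1, -8).
Substitute into the plane: n·(T + tn) = 38 gives -16 + 81t = 38, so t = 2/3.
Foot = (-148, 176, 98) + (2/3)·(-4, 1, -8) = (-452/3, 530/3, 278/3).

(-452/3, 530/3, 278/3)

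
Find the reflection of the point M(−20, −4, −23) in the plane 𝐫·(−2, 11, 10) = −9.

With n = (−2, 11, 10), the signed offset is (n·M − (-9))/|n|² = -225/225 = -1.
M' = M − 2t·n = (−20, −4, −23) − (-2)·(−2, 11, 10) = (−24, 18, −3).

(-24, 18, -3)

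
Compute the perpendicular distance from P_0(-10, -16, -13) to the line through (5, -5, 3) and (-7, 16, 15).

A direction vector is d = (-12, 21, 12).
AP = (-15, -11, -16), and AP × d = (204, 372, -447).
|AP × d|² = 379809 and |d|² = 729, so the distance is √(379809/729) = √521.

√521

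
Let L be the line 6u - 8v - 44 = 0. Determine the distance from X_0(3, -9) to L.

The normal to the line is n = (6, -8) with |n| = 10.
|n·X_0 − 44| = |90 − 44| = 46, so the distance is 46/10 = 23/5.

23/5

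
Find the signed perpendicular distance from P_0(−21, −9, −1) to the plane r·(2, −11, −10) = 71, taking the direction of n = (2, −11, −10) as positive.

-4/15

n·P_0 − 71 = -4.
|n| = 15, so the signed distance is -4/15.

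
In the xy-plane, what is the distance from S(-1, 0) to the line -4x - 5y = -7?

11√41/41

d = |(-4)·(-1) + (-5)·0 − (-7)| / √(16 + 25) = |11|/√41 = 11√41/41.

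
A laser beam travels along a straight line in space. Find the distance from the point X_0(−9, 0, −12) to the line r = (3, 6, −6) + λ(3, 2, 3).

3√2

Direction vector d = (3, 2, 3).
AP = (−12, −6, −6); AP·d = -66, |AP|² = 216, |d|² = 22.
distance² = |AP|² − (AP·d)²/|d|² = 216 − 4356/22 = 18, so the distance is 3√2.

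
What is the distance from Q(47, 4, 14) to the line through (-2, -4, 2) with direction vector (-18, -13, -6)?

Direction vector d = (-18, -13, -6).
AP = (49, 8, 12), and AP × d = (108, 78, -493).
|AP × d|² = 260797 and |d|² = 529, so the distance is √(260797/529) = √493.

√493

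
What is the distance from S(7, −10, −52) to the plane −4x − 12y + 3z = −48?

16/13

Normal vector n = (−4, −12, 3), and n·(7, −10, −52) − (−48) = −16.
|n| = √(16 + 144 + 9) = 13, so the distance is |-16|/13 = 16/13.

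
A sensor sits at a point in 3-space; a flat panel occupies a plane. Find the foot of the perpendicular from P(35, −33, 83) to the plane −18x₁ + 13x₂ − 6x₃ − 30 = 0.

n = (−18, 13, −6), |n|² = 529, and n·P − 30 = -1587.
t = -1587/529 = -3, so the foot is P − t·n = (35, −33, 83) − (-3)·(−18, 13, −6) = (−19, 6, 65).

(-19, 6, 65)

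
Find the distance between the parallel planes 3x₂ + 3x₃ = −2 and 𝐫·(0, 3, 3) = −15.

13√2/6

With common normal n = (0, 3, 3) (|n| = 3√2), the distance is |(-2) − (-15)|/|n| = 13/(3√2).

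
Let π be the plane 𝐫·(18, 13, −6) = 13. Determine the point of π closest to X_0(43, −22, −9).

(25, -35, -3)

n = (18, 13, −6), |n|² = 529, and n·X_0 − 13 = 529.
t = 529/529 = 1, so the foot is X_0 − t·n = (43, −22, −9) − 1·(18, 13, −6) = (25, −35, −3).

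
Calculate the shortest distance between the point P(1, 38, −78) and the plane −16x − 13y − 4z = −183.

d = |(-16)·1 + (-13)·38 + (-4)·(-78) − (-183)| / √(256 + 169 + 16) = |-15| / 21 = 5/7.

5/7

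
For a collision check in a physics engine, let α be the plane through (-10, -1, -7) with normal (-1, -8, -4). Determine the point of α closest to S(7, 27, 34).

(2, -13, 14)

The perpendicular from S has direction n = (-1, -8, -4): r = (7, 27, 34) + t(-1, -8, -4).
Substitute into the plane: n·(S + tn) = 46 gives -359 + 81t = 46, so t = 5.
Foot = (7, 27, 34) + 5·(-1, -8, -4) = (2, -13, 14).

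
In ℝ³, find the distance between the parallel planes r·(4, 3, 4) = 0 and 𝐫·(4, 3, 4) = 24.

Both planes have normal n = (4, 3, 4), |n| = √41. Any point on the first plane is at distance |24 − 0|/|n| = 24/√41 from the second.

24√41/41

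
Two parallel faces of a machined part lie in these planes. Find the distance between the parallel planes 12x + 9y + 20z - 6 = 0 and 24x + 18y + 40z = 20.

Divide the second equation by 2 to match normals: 12x + 9y + 20z = 10.
With common normal n = (12, 9, 20) (|n| = 25), the distance is |6 − 10|/|n| = 4/25.

4/25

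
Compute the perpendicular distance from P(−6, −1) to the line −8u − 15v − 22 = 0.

The normal to the line is n = (−8, −15) with |n| = 17.
|n·P − 22| = |63 − 22| = 41, so the distance is 41/17.

41/17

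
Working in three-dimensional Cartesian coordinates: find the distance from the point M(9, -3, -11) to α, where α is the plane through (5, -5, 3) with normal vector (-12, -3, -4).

The plane has equation n·(r − (5, -5, 3)) = 0, i.e. n·r = -57.
n = (-12, -3, -4); n·P − (-57) = 2; |n| = 13; distance = 2/13.

2/13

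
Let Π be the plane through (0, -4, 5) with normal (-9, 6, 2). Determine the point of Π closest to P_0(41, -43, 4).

(-4, -13, 14)

The perpendicular from P_0 has direction n = (-9, 6, 2): r = (41, -43, 4) + μ(-9, 6, 2).
Substitute into the plane: n·(P_0 + μn) = -14 gives -619 + 121μ = -14, so μ = 5.
Foot = (41, -43, 4) + 5·(-9, 6, 2) = (-4, -13, 14).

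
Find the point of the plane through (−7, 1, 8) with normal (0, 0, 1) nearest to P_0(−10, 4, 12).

(-10, 4, 8)

The perpendicular from P_0 has direction n = (0, 0, 1): r = (−10, 4, 12) + t(0, 0, 1).
Substitute into the plane: n·(P_0 + tn) = 8 gives 12 + 1t = 8, so t = -4.
Foot = (−10, 4, 12) + (-4)·(0, 0, 1) = (−10, 4, 8).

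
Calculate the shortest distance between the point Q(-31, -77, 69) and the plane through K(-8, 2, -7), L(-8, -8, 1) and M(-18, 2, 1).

KL = (0, -10, 8) and KM = (-10, 0, 8), so a normal is n = KL × KM = (-80, -80, -100).
Then n·(-31, -77, 69) - 1180 = 560.
|n| = √(6400 + 6400 + 10000) = 20√57, so the distance is |560|/(20√57) = 28/√57.

28√57/57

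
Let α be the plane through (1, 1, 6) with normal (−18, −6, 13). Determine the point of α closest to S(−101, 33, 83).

(-11, 63, 18)

The perpendicular from S has direction n = (−18, −6, 13): r = (−101, 33, 83) + t(−18, −6, 13).
Substitute into the plane: n·(S + tn) = 54 gives 2699 + 529t = 54, so t = -5.
Foot = (−101, 33, 83) + (-5)·(−18, −6, 13) = (−11, 63, 18).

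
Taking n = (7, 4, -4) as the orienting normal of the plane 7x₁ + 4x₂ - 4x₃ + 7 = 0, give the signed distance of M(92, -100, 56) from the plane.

n·M − (-7) = 27.
|n| = 9, so the signed distance is 27/9 = 3.

3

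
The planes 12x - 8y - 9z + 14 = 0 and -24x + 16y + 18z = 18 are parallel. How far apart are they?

5/17

Divide the second equation by -2 to match normals: 12x - 8y - 9z = -9.
With common normal n = (12, -8, -9) (|n| = 17), the distance is |(-14) − (-9)|/|n| = 5/17.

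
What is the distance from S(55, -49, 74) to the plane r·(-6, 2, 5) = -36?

22/√65

d = |(-6)·55 + 2·(-49) + 5·74 − (-36)| / √(36 + 4 + 25) = |-22| / √65 = 22/√65.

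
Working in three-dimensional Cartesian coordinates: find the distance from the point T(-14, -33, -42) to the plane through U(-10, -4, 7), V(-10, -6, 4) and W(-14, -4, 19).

UV = (0, -2, -3) and UW = (-4, 0, 12), so a normal is n = UV × UW = (-24, 12, -8).
Then n·(-14, -33, -42) - 136 = 140.
|n| = √(576 + 144 + 64) = 28, so the distance is |140|/28 = 5.

5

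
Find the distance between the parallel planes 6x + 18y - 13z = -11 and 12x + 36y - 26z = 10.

16/23

Divide the second equation by 2 to match normals: 6x + 18y - 13z = 5.
Both planes have normal n = (6, 18, -13), |n| = 23. Any point on the first plane is at distance |5 − (-11)|/|n| = 16/23 from the second.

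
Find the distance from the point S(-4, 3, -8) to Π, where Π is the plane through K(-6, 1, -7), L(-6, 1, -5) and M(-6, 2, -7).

KL = (0, 0, 2) and KM = (0, 1, 0), so a normal is n = KL × KM = (-2, 0, 0).
n = (-2, 0, 0); n·P − 12 = -4; |n| = 2; distance = 4/2 = 2.

2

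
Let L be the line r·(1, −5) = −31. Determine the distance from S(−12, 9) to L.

√26

The normal to the line is n = (1, −5) with |n| = √26.
|n·S − (-31)| = |-57 − (-31)| = 26, so the distance is 26/√26 = √26.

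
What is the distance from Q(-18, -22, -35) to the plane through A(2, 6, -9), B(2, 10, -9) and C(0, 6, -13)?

14√5/5

AB = (0, 4, 0) and AC = (-2, 0, -4), so a normal is n = AB × AC = (-16, 0, 8).
Then n·(-18, -22, -35) - (-104) = 112.
|n| = √(256 + 0 + 64) = 8√5, so the distance is |112|/(8√5) = 14√5/5.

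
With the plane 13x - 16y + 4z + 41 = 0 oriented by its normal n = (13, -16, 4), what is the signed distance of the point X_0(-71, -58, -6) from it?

22/21

n·X_0 − (-41) = 22.
|n| = 21, so the signed distance is 22/21.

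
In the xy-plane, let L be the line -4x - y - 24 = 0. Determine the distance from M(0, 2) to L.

The normal to the line is n = (-4, -1) with |n| = √17.
|n·M − 24| = |-2 − 24| = 26, so the distance is 26/√17 = 26√17/17.

26/√17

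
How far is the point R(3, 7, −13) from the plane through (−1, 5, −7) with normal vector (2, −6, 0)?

√10/5

The plane has equation n·(r − (−1, 5, −7)) = 0, i.e. n·r = -32.
Then n·(3, 7, −13) − (−32) = −4.
|n| = √(4 + 36 + 0) = 2√10, so the distance is |-4|/(2√10) = √10/5.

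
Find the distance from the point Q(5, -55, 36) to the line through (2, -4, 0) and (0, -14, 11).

A direction vector is d = (-2, -10, 11).
AP = (3, -51, 36); AP·d = 900, |AP|² = 3906, |d|² = 225.
distance² = |AP|² − (AP·d)²/|d|² = 3906 − 810000/225 = 306, so the distance is 3√34.

3√34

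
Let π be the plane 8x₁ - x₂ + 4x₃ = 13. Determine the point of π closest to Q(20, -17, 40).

The perpendicular from Q has direction n = (8, -1, 4): r = (20, -17, 40) + λ(8, -1, 4).
Substitute into the plane: n·(Q + λn) = 13 gives 337 + 81λ = 13, so λ = -4.
Foot = (20, -17, 40) + (-4)·(8, -1, 4) = (-12, -13, 24).

(-12, -13, 24)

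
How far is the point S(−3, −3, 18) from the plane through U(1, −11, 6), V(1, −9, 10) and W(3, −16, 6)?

UV = (0, 2, 4) and UW = (2, −5, 0), so a normal is n = UV × UW = (20, 8, −4).
d = |20·(-3) + 8·(-3) + (-4)·18 − (-92)| / √(400 + 64 + 16) = |-64| / (4√30) = 8√30/15.

8√30/15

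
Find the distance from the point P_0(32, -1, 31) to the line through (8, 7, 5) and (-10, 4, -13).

A direction vector is d = (-18, -3, -18).
AP = (24, -8, 26); AP·d = -876, |AP|² = 1316, |d|² = 657.
distance² = |AP|² − (AP·d)²/|d|² = 1316 − 767376/657 = 148, so the distance is 2√37.

2√37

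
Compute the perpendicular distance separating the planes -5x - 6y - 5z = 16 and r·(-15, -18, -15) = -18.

Divide the second equation by 3 to match normals: -5x - 6y - 5z = -6.
Both planes have normal n = (-5, -6, -5), |n| = √86. Any point on the first plane is at distance |(-6) − 16|/|n| = 22/√86 = 11√86/43 from the second.

11√86/43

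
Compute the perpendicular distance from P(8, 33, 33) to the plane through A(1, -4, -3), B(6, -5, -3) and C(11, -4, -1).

AB = (5, -1, 0) and AC = (10, 0, 2), so a normal is n = AB × AC = (-2, -10, 10).
Then n·(8, 33, 33) - 8 = -24.
|n| = √(4 + 100 + 100) = 2√51, so the distance is |-24|/(2√51) = 4√51/17.

4√51/17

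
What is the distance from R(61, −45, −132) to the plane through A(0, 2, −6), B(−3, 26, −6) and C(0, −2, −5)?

7

AB = (−3, 24, 0) and AC = (0, −4, 1), so a normal is n = AB × AC = (24, 3, 12).
n = (24, 3, 12); n·P − (-66) = -189; |n| = 27; distance = 189/27 = 7.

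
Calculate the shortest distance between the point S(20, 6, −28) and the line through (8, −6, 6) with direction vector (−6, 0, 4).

Direction vector d = (−6, 0, 4).
AP = (12, 12, −34); AP·d = -208, |AP|² = 1444, |d|² = 52.
distance² = |AP|² − (AP·d)²/|d|² = 1444 − 43264/52 = 612, so the distance is 6√17.

6√17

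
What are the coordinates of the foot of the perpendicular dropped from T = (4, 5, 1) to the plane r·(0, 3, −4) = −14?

The perpendicular from T has direction n = (0, 3, −4): r = (4, 5, 1) + μ(0, 3, −4).
Substitute into the plane: n·(T + μn) = -14 gives 11 + 25μ = -14, so μ = -1.
Foot = (4, 5, 1) + (-1)·(0, 3, −4) = (4, 2, 5).

(4, 2, 5)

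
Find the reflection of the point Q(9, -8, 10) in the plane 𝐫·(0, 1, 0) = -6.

(9, -4, 10)

n = (0, 1, 0), |n|² = 1, n·Q − (-6) = -2, so t = -2/1 = -2.
Foot F = Q − (-2)·n = (9, -6, 10); the reflection is 2F − Q = (9, -4, 10).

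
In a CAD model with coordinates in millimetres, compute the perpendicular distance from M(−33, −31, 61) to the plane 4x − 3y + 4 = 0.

n = (4, −3, 0); n·P − (-4) = -35; |n| = 5; distance = 35/5 = 7.

7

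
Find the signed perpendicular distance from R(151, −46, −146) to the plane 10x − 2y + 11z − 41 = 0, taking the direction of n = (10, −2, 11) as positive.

-3

n·R − 41 = -45.
|n| = 15, so the signed distance is -45/15 = -3.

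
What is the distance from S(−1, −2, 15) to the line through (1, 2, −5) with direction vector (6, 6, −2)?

Direction vector d = (6, 6, −2).
AP = (−2, −4, 20), and AP × d = (−112, 116, 12).
|AP × d|² = 26144 and |d|² = 76, so the distance is √(26144/76) = √344 = 2√86.

2√86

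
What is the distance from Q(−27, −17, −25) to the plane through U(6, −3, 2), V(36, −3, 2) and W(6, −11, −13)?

6/17

UV = (30, 0, 0) and UW = (0, −8, −15), so a normal is n = UV × UW = (0, 450, −240).
Then n·(−27, −17, −25) − (−1830) = 180.
|n| = √(0 + 202500 + 57600) = 510, so the distance is |180|/510 = 6/17.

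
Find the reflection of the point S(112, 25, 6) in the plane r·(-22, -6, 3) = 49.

n = (-22, -6, 3), |n|² = 529, n·S − 49 = -2645, so t = -2645/529 = -5.
Foot F = S − (-5)·n = (2, -5, 21); the reflection is 2F − S = (-108, -35, 36).

(-108, -35, 36)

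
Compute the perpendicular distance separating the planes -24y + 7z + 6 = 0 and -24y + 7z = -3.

Both planes have normal n = (0, -24, 7), |n| = 25. Any point on the first plane is at distance |(-3) − (-6)|/|n| = 3/25 from the second.

3/25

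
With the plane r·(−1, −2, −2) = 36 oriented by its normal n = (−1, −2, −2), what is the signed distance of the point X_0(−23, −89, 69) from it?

9

n·X_0 − 36 = 27.
|n| = 3, so the signed distance is 27/3 = 9.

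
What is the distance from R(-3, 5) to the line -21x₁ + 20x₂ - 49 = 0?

d = |(-21)·(-3) + 20·5 − 49| / √(441 + 400) = |114|/29 = 114/29.

114/29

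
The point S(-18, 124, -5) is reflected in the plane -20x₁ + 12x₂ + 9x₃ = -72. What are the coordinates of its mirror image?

(102, 52, -59)

n = (-20, 12, 9), |n|² = 625, n·S − (-72) = 1875, so t = 1875/625 = 3.
Foot F = S − 3·n = (42, 88, -32); the reflection is 2F − S = (102, 52, -59).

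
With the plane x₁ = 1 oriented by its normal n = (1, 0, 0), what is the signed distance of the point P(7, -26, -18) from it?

6

n·P − 1 = 6.
|n| = 1, so the signed distance is 6/1 = 6.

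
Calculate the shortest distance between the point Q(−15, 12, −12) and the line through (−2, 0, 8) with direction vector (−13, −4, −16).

Direction vector d = (−13, −4, −16).
AP = (−13, 12, −20), and AP × d = (−272, 52, 208).
|AP × d|² = 119952 and |d|² = 441, so the distance is √(119952/441) = √272 = 4√17.

4√17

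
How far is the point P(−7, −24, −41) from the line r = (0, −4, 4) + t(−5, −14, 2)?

Direction vector d = (−5, −14, 2).
AP = (−7, −20, −45); AP·d = 225, |AP|² = 2474, |d|² = 225.
distance² = |AP|² − (AP·d)²/|d|² = 2474 − 50625/225 = 2249, so the distance is √2249.

√2249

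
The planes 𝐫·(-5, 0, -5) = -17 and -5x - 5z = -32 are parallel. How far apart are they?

3√2/2

With common normal n = (-5, 0, -5) (|n| = 5√2), the distance is |(-17) − (-32)|/|n| = 15/(5√2) = 3√2/2.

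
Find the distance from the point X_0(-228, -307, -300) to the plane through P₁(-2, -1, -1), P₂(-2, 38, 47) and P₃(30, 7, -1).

P₁P₂ = (0, 39, 48) and P₁P₃ = (32, 8, 0), so a normal is n = P₁P₂ × P₁P₃ = (-384, 1536, -1248).
Then n·(-228, -307, -300) - 480 = -10080.
|n| = √(147456 + 2359296 + 1557504) = 2016, so the distance is |-10080|/2016 = 5.

5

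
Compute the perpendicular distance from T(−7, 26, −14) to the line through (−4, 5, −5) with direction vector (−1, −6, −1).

3√21

Direction vector d = (−1, −6, −1).
AP = (−3, 21, −9); AP·d = -114, |AP|² = 531, |d|² = 38.
distance² = |AP|² − (AP·d)²/|d|² = 531 − 12996/38 = 189, so the distance is 3√21.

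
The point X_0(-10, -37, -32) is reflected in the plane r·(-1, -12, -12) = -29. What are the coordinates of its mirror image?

(-4, 35, 40)

n = (-1, -12, -12), |n|² = 289, n·X_0 − (-29) = 867, so t = 867/289 = 3.
Foot F = X_0 − 3·n = (-7, -1, 4); the reflection is 2F − X_0 = (-4, 35, 40).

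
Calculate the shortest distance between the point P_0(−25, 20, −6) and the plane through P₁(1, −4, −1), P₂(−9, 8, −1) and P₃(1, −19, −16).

11/√86

P₁P₂ = (−10, 12, 0) and P₁P₃ = (0, −15, −15), so a normal is n = P₁P₂ × P₁P₃ = (−180, −150, 150).
Then n·(−25, 20, −6) − 270 = 330.
|n| = √(32400 + 22500 + 22500) = 30√86, so the distance is |330|/(30√86) = 11√86/86.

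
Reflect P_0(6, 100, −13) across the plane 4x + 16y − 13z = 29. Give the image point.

(-26, -28, 91)

n = (4, 16, −13), |n|² = 441, n·P_0 − 29 = 1764, so t = 1764/441 = 4.
Foot F = P_0 − 4·n = (−10, 36, 39); the reflection is 2F − P_0 = (−26, −28, 91).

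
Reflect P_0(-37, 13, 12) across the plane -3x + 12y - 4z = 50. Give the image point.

n = (-3, 12, -4), |n|² = 169, n·P_0 − 50 = 169, so t = 169/169 = 1.
Foot F = P_0 − 1·n = (-34, 1, 16); the reflection is 2F − P_0 = (-31, -11, 20).

(-31, -11, 20)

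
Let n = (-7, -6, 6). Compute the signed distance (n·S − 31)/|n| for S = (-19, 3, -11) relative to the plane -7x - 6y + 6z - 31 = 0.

18/11

n·S − 31 = 18.
|n| = 11, so the signed distance is 18/11.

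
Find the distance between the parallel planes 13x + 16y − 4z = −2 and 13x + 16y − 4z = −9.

With common normal n = (13, 16, −4) (|n| = 21), the distance is |(-2) − (-9)|/|n| = 7/21 = 1/3.

1/3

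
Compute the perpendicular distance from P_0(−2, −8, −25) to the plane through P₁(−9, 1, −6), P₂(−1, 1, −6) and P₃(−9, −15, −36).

P₁P₂ = (8, 0, 0) and P₁P₃ = (0, −16, −30), so a normal is n = P₁P₂ × P₁P₃ = (0, 240, −128).
Then n·(−2, −8, −25) − 1008 = 272.
|n| = √(0 + 57600 + 16384) = 272, so the distance is |272|/272 = 1.

1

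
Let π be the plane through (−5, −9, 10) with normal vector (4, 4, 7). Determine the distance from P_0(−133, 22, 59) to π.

5

The plane has equation n·(r − (−5, −9, 10)) = 0, i.e. n·r = 14.
d = |4·(-133) + 4·22 + 7·59 − 14| / √(16 + 16 + 49) = |-45| / 9 = 5.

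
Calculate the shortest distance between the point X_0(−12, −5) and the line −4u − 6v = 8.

d = |(-4)·(-12) + (-6)·(-5) − 8| / √(16 + 36) = |70|/(2√13) = 35√13/13.

35√13/13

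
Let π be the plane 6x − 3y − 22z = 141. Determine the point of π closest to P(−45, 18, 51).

n = (6, −3, −22), |n|² = 529, and n·P − 141 = -1587.
t = -1587/529 = -3, so the foot is P − t·n = (−45, 18, 51) − (-3)·(6, −3, −22) = (−27, 9, −15).

(-27, 9, -15)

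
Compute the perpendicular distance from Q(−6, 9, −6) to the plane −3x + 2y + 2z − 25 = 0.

Normal vector n = (−3, 2, 2), and n·(−6, 9, −6) − 25 = −1.
|n| = √(9 + 4 + 4) = √17, so the distance is |-1|/√17 = √17/17.

1/√17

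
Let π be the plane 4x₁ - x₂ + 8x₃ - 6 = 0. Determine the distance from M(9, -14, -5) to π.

4/9

Normal vector n = (4, -1, 8), and n·(9, -14, -5) - 6 = 4.
|n| = √(16 + 1 + 64) = 9, so the distance is |4|/9 = 4/9.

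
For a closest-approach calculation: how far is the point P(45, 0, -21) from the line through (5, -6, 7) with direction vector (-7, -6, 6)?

Direction vector d = (-7, -6, 6).
AP = (40, 6, -28), and AP × d = (-132, -44, -198).
|AP × d|² = 58564 and |d|² = 121, so the distance is √(58564/121) = √484 = 22.

22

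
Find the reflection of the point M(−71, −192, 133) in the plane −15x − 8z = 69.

n = (−15, 0, −8), |n|² = 289, n·M − 69 = -68, so t = -68/289 = -4/17.
Foot F = M − (-4/17)·n = (−1267/17, −192, 2229/17); the reflection is 2F − M = (−1327/17, −192, 2197/17).

(-1327/17, -192, 2197/17)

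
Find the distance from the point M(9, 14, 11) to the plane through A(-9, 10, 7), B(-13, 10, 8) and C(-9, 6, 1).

10√53/53

AB = (-4, 0, 1) and AC = (0, -4, -6), so a normal is n = AB × AC = (4, -24, 16).
n = (4, -24, 16); n·P − (-164) = 40; |n| = 4√53; distance = 40/(4√53) = 10√53/53.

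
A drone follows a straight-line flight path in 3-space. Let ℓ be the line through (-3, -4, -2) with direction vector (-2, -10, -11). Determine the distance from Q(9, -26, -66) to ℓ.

Direction vector d = (-2, -10, -11).
AP = (12, -22, -64); AP·d = 900, |AP|² = 4724, |d|² = 225.
distance² = |AP|² − (AP·d)²/|d|² = 4724 − 810000/225 = 1124, so the distance is 2√281.

2√281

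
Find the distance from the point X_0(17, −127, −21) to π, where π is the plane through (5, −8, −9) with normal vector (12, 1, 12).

The plane has equation n·(r − (5, −8, −9)) = 0, i.e. n·r = -56.
n = (12, 1, 12); n·P − (-56) = -119; |n| = 17; distance = 119/17 = 7.

7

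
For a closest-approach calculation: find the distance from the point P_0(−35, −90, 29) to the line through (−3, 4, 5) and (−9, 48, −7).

A direction vector is d = (−6, 44, −12).
AP = (−32, −94, 24), and AP × d = (72, −528, −1972).
|AP × d|² = 4172752 and |d|² = 2116, so the distance is √(4172752/2116) = √1972 = 2√493.

2√493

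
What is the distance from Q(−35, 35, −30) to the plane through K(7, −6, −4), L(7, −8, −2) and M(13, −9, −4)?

KL = (0, −2, 2) and KM = (6, −3, 0), so a normal is n = KL × KM = (6, 12, 12).
Then n·(−35, 35, −30) − (−78) = −72.
|n| = √(36 + 144 + 144) = 18, so the distance is |-72|/18 = 4.

4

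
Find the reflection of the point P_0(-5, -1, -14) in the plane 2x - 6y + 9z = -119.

n = (2, -6, 9), |n|² = 121, n·P_0 − (-119) = -11, so t = -11/121 = -1/11.
Foot F = P_0 − (-1/11)·n = (-53/11, -17/11, -145/11); the reflection is 2F − P_0 = (-51/11, -23/11, -136/11).

(-51/11, -23/11, -136/11)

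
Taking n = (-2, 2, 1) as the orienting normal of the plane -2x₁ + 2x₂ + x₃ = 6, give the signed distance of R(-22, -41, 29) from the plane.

-5

n·R − 6 = -15.
|n| = 3, so the signed distance is -15/3 = -5.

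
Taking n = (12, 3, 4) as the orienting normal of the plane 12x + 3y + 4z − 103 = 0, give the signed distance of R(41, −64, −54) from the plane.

-19/13

n·R − 103 = -19.
|n| = 13, so the signed distance is -19/13.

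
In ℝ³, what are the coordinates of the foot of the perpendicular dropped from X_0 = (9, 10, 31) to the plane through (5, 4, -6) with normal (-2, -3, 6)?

The perpendicular from X_0 has direction n = (-2, -3, 6): r = (9, 10, 31) + μ(-2, -3, 6).
Substitute into the plane: n·(X_0 + μn) = -58 gives 138 + 49μ = -58, so μ = -4.
Foot = (9, 10, 31) + (-4)·(-2, -3, 6) = (17, 22, 7).

(17, 22, 7)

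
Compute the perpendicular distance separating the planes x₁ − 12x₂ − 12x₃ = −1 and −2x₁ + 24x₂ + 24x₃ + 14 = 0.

8/17

Divide the second equation by -2 to match normals: x₁ − 12x₂ − 12x₃ = 7.
Both planes have normal n = (1, −12, −12), |n| = 17. Any point on the first plane is at distance |7 − (-1)|/|n| = 8/17 from the second.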